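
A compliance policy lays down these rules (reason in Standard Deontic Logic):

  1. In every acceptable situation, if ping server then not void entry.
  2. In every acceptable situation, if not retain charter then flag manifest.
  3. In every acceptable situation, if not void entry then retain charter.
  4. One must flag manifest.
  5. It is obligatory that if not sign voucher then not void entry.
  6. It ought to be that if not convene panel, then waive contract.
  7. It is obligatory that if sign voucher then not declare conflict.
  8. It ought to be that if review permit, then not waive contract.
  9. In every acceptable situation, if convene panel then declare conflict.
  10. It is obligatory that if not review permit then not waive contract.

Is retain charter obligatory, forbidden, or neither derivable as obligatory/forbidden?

Premises 10 and 8 cover both cases: O(¬review_permit → ¬waive_contract) and O(review_permit → ¬waive_contract). Since ¬review_permit ∨ review_permit is a tautology, O(¬waive_contract) follows.
The contrapositive of premise 6 (O(¬convene_panel → waive_contract)) is O(¬waive_contract → convene_panel), and O(¬waive_contract) is already established, so O(convene_panel).
With premise 9, O(convene_panel → declare_conflict), the K-axiom yields O(declare_conflict).
Premise 7, O(sign_voucher → ¬declare_conflict), contraposes to O(declare_conflict → ¬sign_voucher); with O(declare_conflict) we get O(¬sign_voucher).
Applying K to premise 5 (O(¬sign_voucher → ¬void_entry)) and O(¬sign_voucher) yields O(¬void_entry).
From O(¬void_entry) and premise 3, O(¬void_entry → retain_charter), we obtain O(retain_charter).
Premises 1, 2, 4 do not contribute to this derivation.
Hence retain_charter is obligatory.

Obligatory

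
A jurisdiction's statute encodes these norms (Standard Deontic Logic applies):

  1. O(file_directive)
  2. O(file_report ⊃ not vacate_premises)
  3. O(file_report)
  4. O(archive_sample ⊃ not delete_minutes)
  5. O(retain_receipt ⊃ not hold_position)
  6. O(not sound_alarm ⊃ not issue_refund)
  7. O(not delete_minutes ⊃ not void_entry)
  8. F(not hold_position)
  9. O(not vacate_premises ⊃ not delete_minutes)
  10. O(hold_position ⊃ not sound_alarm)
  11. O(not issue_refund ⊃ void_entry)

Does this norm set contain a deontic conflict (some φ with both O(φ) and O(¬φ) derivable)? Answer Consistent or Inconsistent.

From premise 3 we have O(file_report).
From O(file_report) and premise 2, O(file_report ⊃ not vacate_premises), we obtain O(not vacate_premises).
Applying K to premise 9 (O(not vacate_premises ⊃ not delete_minutes)) and O(not vacate_premises) yields O(not delete_minutes).
Applying K to premise 7 (O(not delete_minutes ⊃ not void_entry)) and O(not delete_minutes) yields O(not void_entry).
Premise 11 is O(not issue_refund ⊃ void_entry); contrapositively O(not void_entry ⊃ issue_refund). Since O(not void_entry) holds, K gives O(issue_refund).
The contrapositive of premise 6 (O(not sound_alarm ⊃ not issue_refund)) is O(issue_refund ⊃ sound_alarm), and O(issue_refund) is already established, so O(sound_alarm).
The contrapositive of premise 10 (O(hold_position ⊃ not sound_alarm)) is O(sound_alarm ⊃ not hold_position), and O(sound_alarm) is already established, so O(not hold_position).
However, F(not hold_position) at premise 8 amounts to O(hold_position).
We now have both O(not hold_position) and O(hold_position) — hold_position is simultaneously obligatory and forbidden, violating the D-axiom.

Inconsistent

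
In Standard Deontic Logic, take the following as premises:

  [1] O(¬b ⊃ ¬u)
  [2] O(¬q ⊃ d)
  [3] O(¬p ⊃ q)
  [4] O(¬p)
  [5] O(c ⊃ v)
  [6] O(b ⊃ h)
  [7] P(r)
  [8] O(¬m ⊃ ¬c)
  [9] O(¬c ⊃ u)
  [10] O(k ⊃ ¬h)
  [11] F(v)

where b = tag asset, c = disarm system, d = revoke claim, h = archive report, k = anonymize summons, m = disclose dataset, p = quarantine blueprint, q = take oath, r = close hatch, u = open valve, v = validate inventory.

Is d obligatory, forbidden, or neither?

Premise 2 is O(¬q ⊃ d), but O(¬q) is not derivable from the premises, so it does not yield O(d).
No premise or chain of K-axiom applications forces O(d), and none forces O(¬d). So d is neither obligatory nor forbidden under these norms.

Neither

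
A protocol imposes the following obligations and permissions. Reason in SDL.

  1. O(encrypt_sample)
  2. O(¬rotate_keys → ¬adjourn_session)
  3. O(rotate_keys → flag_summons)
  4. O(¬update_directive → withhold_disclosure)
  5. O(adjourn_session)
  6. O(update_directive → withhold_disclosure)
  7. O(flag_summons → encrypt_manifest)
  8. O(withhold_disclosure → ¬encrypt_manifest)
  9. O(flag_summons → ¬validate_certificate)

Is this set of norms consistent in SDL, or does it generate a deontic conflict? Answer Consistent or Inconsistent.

Premises 6 and 4 are O(update_directive → withhold_disclosure) and O(¬update_directive → withhold_disclosure); every ideal world satisfies update_directive or ¬update_directive, so in either case withhold_disclosure holds — hence O(withhold_disclosure).
Applying K to premise 8 (O(withhold_disclosure → ¬encrypt_manifest)) and O(withhold_disclosure) yields O(¬encrypt_manifest).
The contrapositive of premise 7 (O(flag_summons → encrypt_manifest)) is O(¬encrypt_manifest → ¬flag_summons), and O(¬encrypt_manifest) is already established, so O(¬flag_summons).
Premise 3 is O(rotate_keys → flag_summons); contrapositively O(¬flag_summons → ¬rotate_keys). Since O(¬flag_summons) holds, K gives O(¬rotate_keys).
With premise 2, O(¬rotate_keys → ¬adjourn_session), the K-axiom yields O(¬adjourn_session).
Yet premise 5 states O(adjourn_session).
We now have both O(¬adjourn_session) and O(adjourn_session) — adjourn_session is simultaneously obligatory and forbidden, violating the D-axiom.

Inconsistent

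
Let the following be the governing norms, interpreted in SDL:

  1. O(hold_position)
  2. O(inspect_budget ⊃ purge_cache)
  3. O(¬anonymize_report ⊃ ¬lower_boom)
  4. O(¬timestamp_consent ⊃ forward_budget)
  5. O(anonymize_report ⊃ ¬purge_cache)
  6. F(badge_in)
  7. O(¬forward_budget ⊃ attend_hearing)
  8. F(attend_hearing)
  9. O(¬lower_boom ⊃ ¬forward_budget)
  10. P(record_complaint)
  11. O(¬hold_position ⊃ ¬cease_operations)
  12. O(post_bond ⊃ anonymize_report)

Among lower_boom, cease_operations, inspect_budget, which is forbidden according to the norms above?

F(attend_hearing) at premise 8 means O(¬attend_hearing).
Premise 7, O(¬forward_budget ⊃ attend_hearing), contraposes to O(¬attend_hearing ⊃ forward_budget); with O(¬attend_hearing) we get O(forward_budget).
Premise 9 is O(¬lower_boom ⊃ ¬forward_budget); contrapositively O(forward_budget ⊃ lower_boom). Since O(forward_budget) holds, K gives O(lower_boom).
Premise 3, O(¬anonymize_report ⊃ ¬lower_boom), contraposes to O(lower_boom ⊃ anonymize_report); with O(lower_boom) we get O(anonymize_report).
Applying K to premise 5 (O(anonymize_report ⊃ ¬purge_cache)) and O(anonymize_report) yields O(¬purge_cache).
Premise 2, O(inspect_budget ⊃ purge_cache), contraposes to O(¬purge_cache ⊃ ¬inspect_budget); with O(¬purge_cache) we get O(¬inspect_budget).
So O(¬inspect_budget) holds, i.e. inspect_budget is forbidden. None of the other listed options is forbidden under the premises.

inspect_budget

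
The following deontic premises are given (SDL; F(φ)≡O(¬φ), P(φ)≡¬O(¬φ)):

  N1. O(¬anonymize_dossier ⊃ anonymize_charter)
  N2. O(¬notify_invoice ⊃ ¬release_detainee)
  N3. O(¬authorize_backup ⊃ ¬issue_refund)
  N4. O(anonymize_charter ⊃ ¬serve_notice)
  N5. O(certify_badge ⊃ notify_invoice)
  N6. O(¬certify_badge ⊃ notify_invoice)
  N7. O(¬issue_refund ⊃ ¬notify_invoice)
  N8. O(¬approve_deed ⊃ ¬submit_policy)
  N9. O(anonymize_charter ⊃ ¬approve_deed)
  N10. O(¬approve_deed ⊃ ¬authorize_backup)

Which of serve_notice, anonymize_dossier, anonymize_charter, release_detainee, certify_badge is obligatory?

Premises 5 and 6 are O(certify_badge ⊃ notify_invoice) and O(¬certify_badge ⊃ notify_invoice); every ideal world satisfies certify_badge or ¬certify_badge, so in either case notify_invoice holds — hence O(notify_invoice).
Premise 7, O(¬issue_refund ⊃ ¬notify_invoice), contraposes to O(notify_invoice ⊃ issue_refund); with O(notify_invoice) we get O(issue_refund).
Premise 3, O(¬authorize_backup ⊃ ¬issue_refund), contraposes to O(issue_refund ⊃ authorize_backup); with O(issue_refund) we get O(authorize_backup).
Premise 10, O(¬approve_deed ⊃ ¬authorize_backup), contraposes to O(authorize_backup ⊃ approve_deed); with O(authorize_backup) we get O(approve_deed).
Premise 9, O(anonymize_charter ⊃ ¬approve_deed), contraposes to O(approve_deed ⊃ ¬anonymize_charter); with O(approve_deed) we get O(¬anonymize_charter).
Premise 1 is O(¬anonymize_dossier ⊃ anonymize_charter); contrapositively O(¬anonymize_charter ⊃ anonymize_dossier). Since O(¬anonymize_charter) holds, K gives O(anonymize_dossier).
So O(anonymize_dossier) holds — anonymize_dossier is obligatory. None of the other listed options is made obligatory by any chain of premises.

anonymize_dossier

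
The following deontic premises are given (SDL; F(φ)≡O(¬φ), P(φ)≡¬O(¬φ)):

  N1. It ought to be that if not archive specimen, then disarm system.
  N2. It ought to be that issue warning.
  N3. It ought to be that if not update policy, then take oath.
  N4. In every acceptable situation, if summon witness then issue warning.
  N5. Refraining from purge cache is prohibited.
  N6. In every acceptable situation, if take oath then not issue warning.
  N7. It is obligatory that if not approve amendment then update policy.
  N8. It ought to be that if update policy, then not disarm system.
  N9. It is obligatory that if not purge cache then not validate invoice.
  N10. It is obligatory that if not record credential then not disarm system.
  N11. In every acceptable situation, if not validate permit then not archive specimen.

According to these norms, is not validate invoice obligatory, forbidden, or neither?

Premise 9 is O(¬purge_cache → ¬validate_invoice), but O(¬purge_cache) is not derivable from the premises, so it does not yield O(¬validate_invoice).
No premise or chain of K-axiom applications forces O(¬validate_invoice), and none forces O(validate_invoice). So ¬validate_invoice is neither obligatory nor forbidden under these norms.

Neither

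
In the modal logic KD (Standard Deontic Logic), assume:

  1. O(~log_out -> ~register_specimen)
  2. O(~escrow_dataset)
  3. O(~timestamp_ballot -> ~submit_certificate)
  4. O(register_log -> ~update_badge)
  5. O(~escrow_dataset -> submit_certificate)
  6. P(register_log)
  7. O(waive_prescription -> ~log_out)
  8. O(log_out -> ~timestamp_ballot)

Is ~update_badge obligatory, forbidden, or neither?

Premise 4 is O(register_log -> ~update_badge), but O(register_log) is not derivable from the premises (the permission P(register_log) asserts only ~O(~register_log), not O(register_log)), so it does not yield O(~update_badge).
No premise or chain of K-axiom applications forces O(~update_badge), and none forces O(update_badge). So ~update_badge is neither obligatory nor forbidden under these norms.

Neither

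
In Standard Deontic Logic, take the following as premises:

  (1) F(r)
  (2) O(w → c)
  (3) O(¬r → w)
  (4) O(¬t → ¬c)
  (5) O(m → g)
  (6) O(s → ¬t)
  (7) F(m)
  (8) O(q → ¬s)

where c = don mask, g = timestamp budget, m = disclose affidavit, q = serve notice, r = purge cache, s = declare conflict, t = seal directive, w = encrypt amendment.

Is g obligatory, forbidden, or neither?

Neither

Premise 5 is O(m → g), but O(m) is not derivable from the premises, so it does not yield O(g).
No premise or chain of K-axiom applications forces O(g), and none forces O(¬g). So g is neither obligatory nor forbidden under these norms.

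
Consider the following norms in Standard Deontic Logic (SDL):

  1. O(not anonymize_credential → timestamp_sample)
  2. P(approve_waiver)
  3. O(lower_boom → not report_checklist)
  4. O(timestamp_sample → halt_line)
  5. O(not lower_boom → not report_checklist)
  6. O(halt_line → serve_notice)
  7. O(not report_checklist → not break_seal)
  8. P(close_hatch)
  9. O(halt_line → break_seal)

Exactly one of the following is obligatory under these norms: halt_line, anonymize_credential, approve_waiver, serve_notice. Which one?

Premises 5 and 3 cover both cases: O(not lower_boom → not report_checklist) and O(lower_boom → not report_checklist). Since not lower_boom ∨ lower_boom is a tautology, O(not report_checklist) follows.
Applying K to premise 7 (O(not report_checklist → not break_seal)) and O(not report_checklist) yields O(not break_seal).
Premise 9 is O(halt_line → break_seal); contrapositively O(not break_seal → not halt_line). Since O(not break_seal) holds, K gives O(not halt_line).
The contrapositive of premise 4 (O(timestamp_sample → halt_line)) is O(not halt_line → not timestamp_sample), and O(not halt_line) is already established, so O(not timestamp_sample).
Premise 1 is O(not anonymize_credential → timestamp_sample); contrapositively O(not timestamp_sample → anonymize_credential). Since O(not timestamp_sample) holds, K gives O(anonymize_credential).
So O(anonymize_credential) holds — anonymize_credential is obligatory. None of the other listed options is made obligatory by any chain of premises.

anonymize_credential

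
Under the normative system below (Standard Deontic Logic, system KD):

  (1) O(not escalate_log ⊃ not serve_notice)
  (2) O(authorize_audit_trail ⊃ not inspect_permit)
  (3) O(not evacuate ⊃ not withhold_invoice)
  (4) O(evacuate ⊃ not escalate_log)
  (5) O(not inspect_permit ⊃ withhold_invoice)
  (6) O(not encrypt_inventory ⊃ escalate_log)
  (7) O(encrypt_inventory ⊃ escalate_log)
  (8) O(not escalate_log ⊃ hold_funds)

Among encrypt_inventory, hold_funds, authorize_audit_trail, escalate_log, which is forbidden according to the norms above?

Premises 6 and 7 are O(not encrypt_inventory ⊃ escalate_log) and O(encrypt_inventory ⊃ escalate_log); every ideal world satisfies not encrypt_inventory or encrypt_inventory, so in either case escalate_log holds — hence O(escalate_log).
The contrapositive of premise 4 (O(evacuate ⊃ not escalate_log)) is O(escalate_log ⊃ not evacuate), and O(escalate_log) is already established, so O(not evacuate).
Premise 3 is O(not evacuate ⊃ not withhold_invoice); since O(not evacuate), deontic closure gives O(not withhold_invoice).
The contrapositive of premise 5 (O(not inspect_permit ⊃ withhold_invoice)) is O(not withhold_invoice ⊃ inspect_permit), and O(not withhold_invoice) is already established, so O(inspect_permit).
Premise 2 is O(authorize_audit_trail ⊃ not inspect_permit); contrapositively O(inspect_permit ⊃ not authorize_audit_trail). Since O(inspect_permit) holds, K gives O(not authorize_audit_trail).
So O(not authorize_audit_trail) holds, i.e. authorize_audit_trail is forbidden. None of the other listed options is forbidden under the premises.

authorize_audit_trail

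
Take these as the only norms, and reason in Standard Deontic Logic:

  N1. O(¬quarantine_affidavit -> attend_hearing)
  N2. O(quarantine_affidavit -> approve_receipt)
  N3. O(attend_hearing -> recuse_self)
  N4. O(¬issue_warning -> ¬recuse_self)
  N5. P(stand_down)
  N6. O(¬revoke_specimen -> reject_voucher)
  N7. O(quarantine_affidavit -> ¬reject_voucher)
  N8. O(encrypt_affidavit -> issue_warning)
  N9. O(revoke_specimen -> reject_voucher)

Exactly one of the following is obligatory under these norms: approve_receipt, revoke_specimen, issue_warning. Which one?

issue_warning

By case analysis on revoke_specimen: premise 9 gives O(revoke_specimen -> reject_voucher) and premise 6 gives O(¬revoke_specimen -> reject_voucher), so O(reject_voucher) either way.
Premise 7 is O(quarantine_affidavit -> ¬reject_voucher); contrapositively O(reject_voucher -> ¬quarantine_affidavit). Since O(reject_voucher) holds, K gives O(¬quarantine_affidavit).
Premise 1 is O(¬quarantine_affidavit -> attend_hearing); since O(¬quarantine_affidavit), deontic closure gives O(attend_hearing).
With premise 3, O(attend_hearing -> recuse_self), the K-axiom yields O(recuse_self).
The contrapositive of premise 4 (O(¬issue_warning -> ¬recuse_self)) is O(recuse_self -> issue_warning), and O(recuse_self) is already established, so O(issue_warning).
So O(issue_warning) holds — issue_warning is obligatory. None of the other listed options is made obligatory by any chain of premises.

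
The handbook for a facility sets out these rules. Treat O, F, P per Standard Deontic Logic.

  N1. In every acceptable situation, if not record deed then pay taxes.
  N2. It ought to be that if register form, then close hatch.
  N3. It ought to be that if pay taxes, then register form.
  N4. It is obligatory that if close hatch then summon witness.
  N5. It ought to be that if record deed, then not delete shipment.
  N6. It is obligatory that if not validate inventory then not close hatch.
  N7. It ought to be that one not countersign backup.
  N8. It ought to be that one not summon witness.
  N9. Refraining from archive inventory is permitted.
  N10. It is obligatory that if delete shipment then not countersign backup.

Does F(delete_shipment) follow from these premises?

Yes

Premise 8 states O(¬summon_witness) outright.
Premise 4 is O(close_hatch → summon_witness); contrapositively O(¬summon_witness → ¬close_hatch). Since O(¬summon_witness) holds, K gives O(¬close_hatch).
The contrapositive of premise 2 (O(register_form → close_hatch)) is O(¬close_hatch → ¬register_form), and O(¬close_hatch) is already established, so O(¬register_form).
The contrapositive of premise 3 (O(pay_taxes → register_form)) is O(¬register_form → ¬pay_taxes), and O(¬register_form) is already established, so O(¬pay_taxes).
Premise 1, O(¬record_deed → pay_taxes), contraposes to O(¬pay_taxes → record_deed); with O(¬pay_taxes) we get O(record_deed).
Applying K to premise 5 (O(record_deed → ¬delete_shipment)) and O(record_deed) yields O(¬delete_shipment).
Premises 6, 7, 9, 10 do not contribute to this derivation.
So O(¬delete_shipment) holds, i.e. F(delete_shipment). The claim follows.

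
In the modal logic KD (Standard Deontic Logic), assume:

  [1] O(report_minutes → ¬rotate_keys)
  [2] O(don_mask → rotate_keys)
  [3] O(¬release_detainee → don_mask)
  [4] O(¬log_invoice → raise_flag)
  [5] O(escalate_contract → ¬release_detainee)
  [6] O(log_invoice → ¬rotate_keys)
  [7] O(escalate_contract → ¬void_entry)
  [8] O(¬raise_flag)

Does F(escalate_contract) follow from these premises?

Yes

Premise 8 gives O(¬raise_flag).
Premise 4 is O(¬log_invoice → raise_flag); contrapositively O(¬raise_flag → log_invoice). Since O(¬raise_flag) holds, K gives O(log_invoice).
With premise 6, O(log_invoice → ¬rotate_keys), the K-axiom yields O(¬rotate_keys).
The contrapositive of premise 2 (O(don_mask → rotate_keys)) is O(¬rotate_keys → ¬don_mask), and O(¬rotate_keys) is already established, so O(¬don_mask).
The contrapositive of premise 3 (O(¬release_detainee → don_mask)) is O(¬don_mask → release_detainee), and O(¬don_mask) is already established, so O(release_detainee).
The contrapositive of premise 5 (O(escalate_contract → ¬release_detainee)) is O(release_detainee → ¬escalate_contract), and O(release_detainee) is already established, so O(¬escalate_contract).
Premises 1, 7 do not contribute to this derivation.
So O(¬escalate_contract) holds, i.e. F(escalate_contract). The claim follows.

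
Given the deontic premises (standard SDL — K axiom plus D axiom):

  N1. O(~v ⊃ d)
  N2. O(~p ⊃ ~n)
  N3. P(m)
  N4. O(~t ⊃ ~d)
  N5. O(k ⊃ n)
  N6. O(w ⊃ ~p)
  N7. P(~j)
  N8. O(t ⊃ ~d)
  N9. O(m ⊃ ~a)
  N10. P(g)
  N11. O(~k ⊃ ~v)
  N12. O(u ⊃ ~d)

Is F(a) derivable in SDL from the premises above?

No

Premise 9 is O(m ⊃ ~a), but O(m) is not derivable from the premises (the permission P(m) asserts only ~O(~m), not O(m)), so it does not yield O(~a).
No other premise forces O(~a). An ideal world satisfying every premise can still have a true, so F(a) is not derivable.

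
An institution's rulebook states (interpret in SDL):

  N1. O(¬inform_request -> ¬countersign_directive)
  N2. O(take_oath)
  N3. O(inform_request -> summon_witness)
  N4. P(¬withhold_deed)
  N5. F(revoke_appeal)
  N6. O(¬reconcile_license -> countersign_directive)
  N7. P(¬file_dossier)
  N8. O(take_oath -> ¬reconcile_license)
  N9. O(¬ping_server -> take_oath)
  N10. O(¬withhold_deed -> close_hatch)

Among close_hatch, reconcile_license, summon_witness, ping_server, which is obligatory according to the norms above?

Premise 2 states O(take_oath) outright.
From O(take_oath) and premise 8, O(take_oath -> ¬reconcile_license), we obtain O(¬reconcile_license).
Premise 6 is O(¬reconcile_license -> countersign_directive); since O(¬reconcile_license), deontic closure gives O(countersign_directive).
The contrapositive of premise 1 (O(¬inform_request -> ¬countersign_directive)) is O(countersign_directive -> inform_request), and O(countersign_directive) is already established, so O(inform_request).
Applying K to premise 3 (O(inform_request -> summon_witness)) and O(inform_request) yields O(summon_witness).
So O(summon_witness) holds — summon_witness is obligatory. None of the other listed options is made obligatory by any chain of premises.

summon_witness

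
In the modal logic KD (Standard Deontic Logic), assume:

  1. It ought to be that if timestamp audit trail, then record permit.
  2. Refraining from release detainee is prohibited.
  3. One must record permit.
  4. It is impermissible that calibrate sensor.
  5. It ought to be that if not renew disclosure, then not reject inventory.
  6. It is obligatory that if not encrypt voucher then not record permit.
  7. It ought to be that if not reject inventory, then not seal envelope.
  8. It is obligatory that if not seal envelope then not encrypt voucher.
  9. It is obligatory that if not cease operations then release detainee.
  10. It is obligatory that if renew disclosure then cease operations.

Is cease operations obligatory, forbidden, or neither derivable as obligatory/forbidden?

Obligatory

From premise 3 we have O(record_permit).
The contrapositive of premise 6 (O(¬encrypt_voucher → ¬record_permit)) is O(record_permit → encrypt_voucher), and O(record_permit) is already established, so O(encrypt_voucher).
The contrapositive of premise 8 (O(¬seal_envelope → ¬encrypt_voucher)) is O(encrypt_voucher → seal_envelope), and O(encrypt_voucher) is already established, so O(seal_envelope).
Premise 7 is O(¬reject_inventory → ¬seal_envelope); contrapositively O(seal_envelope → reject_inventory). Since O(seal_envelope) holds, K gives O(reject_inventory).
Premise 5 is O(¬renew_disclosure → ¬reject_inventory); contrapositively O(reject_inventory → renew_disclosure). Since O(reject_inventory) holds, K gives O(renew_disclosure).
Premise 10 is O(renew_disclosure → cease_operations); since O(renew_disclosure), deontic closure gives O(cease_operations).
Premises 1, 2, 4, 9 do not contribute to this derivation.
Hence cease_operations is obligatory.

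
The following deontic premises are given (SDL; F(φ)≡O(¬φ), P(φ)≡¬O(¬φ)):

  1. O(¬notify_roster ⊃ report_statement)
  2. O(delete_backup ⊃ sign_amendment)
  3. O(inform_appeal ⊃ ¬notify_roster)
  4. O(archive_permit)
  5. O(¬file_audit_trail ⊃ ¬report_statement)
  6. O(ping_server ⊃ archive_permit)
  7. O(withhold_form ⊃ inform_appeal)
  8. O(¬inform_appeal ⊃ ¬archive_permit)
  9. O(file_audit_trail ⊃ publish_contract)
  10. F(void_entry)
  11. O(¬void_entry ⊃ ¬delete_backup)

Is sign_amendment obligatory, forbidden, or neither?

Premise 2 is O(delete_backup ⊃ sign_amendment), but O(delete_backup) is not derivable from the premises, so it does not yield O(sign_amendment).
No premise or chain of K-axiom applications forces O(sign_amendment), and none forces O(¬sign_amendment). So sign_amendment is neither obligatory nor forbidden under these norms.

Neither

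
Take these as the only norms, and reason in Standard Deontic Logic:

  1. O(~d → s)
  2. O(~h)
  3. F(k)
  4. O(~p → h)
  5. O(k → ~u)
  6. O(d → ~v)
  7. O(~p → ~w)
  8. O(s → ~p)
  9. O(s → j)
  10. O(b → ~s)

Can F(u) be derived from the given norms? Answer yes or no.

No

Premise 5 is O(k → ~u), but O(k) is not derivable from the premises, so it does not yield O(~u).
No other premise forces O(~u). An ideal world satisfying every premise can still have u true, so F(u) is not derivable.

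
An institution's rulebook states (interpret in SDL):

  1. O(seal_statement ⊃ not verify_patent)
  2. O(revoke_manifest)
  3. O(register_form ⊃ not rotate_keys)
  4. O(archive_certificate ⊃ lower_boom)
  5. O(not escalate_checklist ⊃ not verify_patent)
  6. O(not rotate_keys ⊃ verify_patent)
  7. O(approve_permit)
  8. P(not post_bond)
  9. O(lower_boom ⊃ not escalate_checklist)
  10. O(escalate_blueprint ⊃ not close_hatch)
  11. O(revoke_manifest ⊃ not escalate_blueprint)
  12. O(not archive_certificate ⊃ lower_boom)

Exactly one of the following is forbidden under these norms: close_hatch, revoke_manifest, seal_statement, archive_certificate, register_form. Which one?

register_form

Premises 12 and 4 cover both cases: O(not archive_certificate ⊃ lower_boom) and O(archive_certificate ⊃ lower_boom). Since not archive_certificate ∨ archive_certificate is a tautology, O(lower_boom) follows.
Applying K to premise 9 (O(lower_boom ⊃ not escalate_checklist)) and O(lower_boom) yields O(not escalate_checklist).
Premise 5 is O(not escalate_checklist ⊃ not verify_patent); since O(not escalate_checklist), deontic closure gives O(not verify_patent).
Premise 6, O(not rotate_keys ⊃ verify_patent), contraposes to O(not verify_patent ⊃ rotate_keys); with O(not verify_patent) we get O(rotate_keys).
The contrapositive of premise 3 (O(register_form ⊃ not rotate_keys)) is O(rotate_keys ⊃ not register_form), and O(rotate_keys) is already established, so O(not register_form).
So O(not register_form) holds, i.e. register_form is forbidden. None of the other listed options is forbidden under the premises.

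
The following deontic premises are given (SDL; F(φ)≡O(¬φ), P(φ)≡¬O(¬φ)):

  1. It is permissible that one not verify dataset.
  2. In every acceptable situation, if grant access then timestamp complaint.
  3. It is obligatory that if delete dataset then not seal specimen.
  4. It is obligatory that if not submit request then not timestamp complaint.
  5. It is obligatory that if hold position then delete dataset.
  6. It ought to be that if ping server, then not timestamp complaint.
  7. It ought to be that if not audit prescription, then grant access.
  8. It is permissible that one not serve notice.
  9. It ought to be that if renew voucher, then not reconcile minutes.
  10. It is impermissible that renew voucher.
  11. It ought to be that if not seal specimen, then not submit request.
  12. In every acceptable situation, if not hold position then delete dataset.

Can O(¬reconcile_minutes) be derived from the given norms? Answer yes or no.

No

Premise 9 is O(renew_voucher → ¬reconcile_minutes), but O(renew_voucher) is not derivable from the premises, so it does not yield O(¬reconcile_minutes).
No other premise forces O(¬reconcile_minutes). An ideal world satisfying every premise can still have ¬reconcile_minutes false, so O(¬reconcile_minutes) is not derivable.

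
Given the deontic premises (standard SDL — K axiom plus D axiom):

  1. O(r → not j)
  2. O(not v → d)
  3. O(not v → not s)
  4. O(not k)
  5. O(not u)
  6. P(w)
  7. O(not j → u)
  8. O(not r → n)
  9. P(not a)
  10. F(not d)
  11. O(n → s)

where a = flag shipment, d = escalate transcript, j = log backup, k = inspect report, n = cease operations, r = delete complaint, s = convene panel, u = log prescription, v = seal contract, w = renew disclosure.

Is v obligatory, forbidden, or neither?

Premise 5 gives O(not u).
Premise 7 is O(not j → u); contrapositively O(not u → j). Since O(not u) holds, K gives O(j).
Premise 1 is O(r → not j); contrapositively O(j → not r). Since O(j) holds, K gives O(not r).
With premise 8, O(not r → n), the K-axiom yields O(n).
With premise 11, O(n → s), the K-axiom yields O(s).
Premise 3 is O(not v → not s); contrapositively O(s → v). Since O(s) holds, K gives O(v).
Premises 2, 4, 6, 9, 10 do not contribute to this derivation.
Hence v is obligatory.

Obligatory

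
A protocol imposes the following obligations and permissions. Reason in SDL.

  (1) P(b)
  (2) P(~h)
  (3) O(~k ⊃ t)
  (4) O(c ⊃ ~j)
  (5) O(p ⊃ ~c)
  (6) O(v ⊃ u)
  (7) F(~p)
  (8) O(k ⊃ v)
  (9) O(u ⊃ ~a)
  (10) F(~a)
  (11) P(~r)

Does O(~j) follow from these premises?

No

Premise 4 is O(c ⊃ ~j), but O(c) is not derivable from the premises, so it does not yield O(~j).
No other premise forces O(~j). An ideal world satisfying every premise can still have ~j false, so O(~j) is not derivable.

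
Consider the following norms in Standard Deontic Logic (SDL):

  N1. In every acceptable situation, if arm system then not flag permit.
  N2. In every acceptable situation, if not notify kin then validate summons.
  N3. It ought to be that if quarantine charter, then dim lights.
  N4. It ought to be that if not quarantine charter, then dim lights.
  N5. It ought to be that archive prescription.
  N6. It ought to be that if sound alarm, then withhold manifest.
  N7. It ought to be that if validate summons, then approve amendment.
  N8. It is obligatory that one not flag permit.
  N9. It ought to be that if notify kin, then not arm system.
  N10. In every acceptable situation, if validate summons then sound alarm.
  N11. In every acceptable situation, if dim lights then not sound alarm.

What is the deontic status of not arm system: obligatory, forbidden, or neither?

Obligatory

By case analysis on ¬quarantine_charter: premise 4 gives O(¬quarantine_charter → dim_lights) and premise 3 gives O(quarantine_charter → dim_lights), so O(dim_lights) either way.
Premise 11 is O(dim_lights → ¬sound_alarm); since O(dim_lights), deontic closure gives O(¬sound_alarm).
Premise 10 is O(validate_summons → sound_alarm); contrapositively O(¬sound_alarm → ¬validate_summons). Since O(¬sound_alarm) holds, K gives O(¬validate_summons).
Premise 2 is O(¬notify_kin → validate_summons); contrapositively O(¬validate_summons → notify_kin). Since O(¬validate_summons) holds, K gives O(notify_kin).
With premise 9, O(notify_kin → ¬arm_system), the K-axiom yields O(¬arm_system).
Premises 1, 5, 6, 7, 8 do not contribute to this derivation.
Hence ¬arm_system is obligatory.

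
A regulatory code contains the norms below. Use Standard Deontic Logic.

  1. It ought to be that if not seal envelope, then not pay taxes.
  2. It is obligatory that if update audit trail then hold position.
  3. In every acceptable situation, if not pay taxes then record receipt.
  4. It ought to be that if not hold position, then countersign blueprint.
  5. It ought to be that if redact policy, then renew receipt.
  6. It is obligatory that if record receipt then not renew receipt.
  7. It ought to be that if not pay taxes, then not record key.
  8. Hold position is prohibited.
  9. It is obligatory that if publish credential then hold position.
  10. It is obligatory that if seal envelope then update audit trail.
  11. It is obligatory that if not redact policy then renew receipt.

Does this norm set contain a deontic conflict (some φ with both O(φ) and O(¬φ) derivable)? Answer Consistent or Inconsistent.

By case analysis on ¬redact_policy: premise 11 gives O(¬redact_policy → renew_receipt) and premise 5 gives O(redact_policy → renew_receipt), so O(renew_receipt) either way.
The contrapositive of premise 6 (O(record_receipt → ¬renew_receipt)) is O(renew_receipt → ¬record_receipt), and O(renew_receipt) is already established, so O(¬record_receipt).
The contrapositive of premise 3 (O(¬pay_taxes → record_receipt)) is O(¬record_receipt → pay_taxes), and O(¬record_receipt) is already established, so O(pay_taxes).
Premise 1 is O(¬seal_envelope → ¬pay_taxes); contrapositively O(pay_taxes → seal_envelope). Since O(pay_taxes) holds, K gives O(seal_envelope).
Premise 10 is O(seal_envelope → update_audit_trail); since O(seal_envelope), deontic closure gives O(update_audit_trail).
Premise 2 is O(update_audit_trail → hold_position); since O(update_audit_trail), deontic closure gives O(hold_position).
However, F(hold_position) at premise 8 amounts to O(¬hold_position).
We now have both O(hold_position) and O(¬hold_position) — hold_position is simultaneously obligatory and forbidden, violating the D-axiom.

Inconsistent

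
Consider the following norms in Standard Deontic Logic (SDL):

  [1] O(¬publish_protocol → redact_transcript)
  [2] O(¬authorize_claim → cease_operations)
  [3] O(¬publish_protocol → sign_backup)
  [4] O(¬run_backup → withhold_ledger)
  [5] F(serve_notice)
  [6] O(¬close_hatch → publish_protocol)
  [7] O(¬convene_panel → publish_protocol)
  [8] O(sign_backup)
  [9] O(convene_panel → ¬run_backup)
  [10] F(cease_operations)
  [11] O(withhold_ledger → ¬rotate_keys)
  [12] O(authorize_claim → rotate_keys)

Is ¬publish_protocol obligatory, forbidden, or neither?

Premise 10, F(cease_operations), is equivalent to O(¬cease_operations).
Premise 2, O(¬authorize_claim → cease_operations), contraposes to O(¬cease_operations → authorize_claim); with O(¬cease_operations) we get O(authorize_claim).
Applying K to premise 12 (O(authorize_claim → rotate_keys)) and O(authorize_claim) yields O(rotate_keys).
The contrapositive of premise 11 (O(withhold_ledger → ¬rotate_keys)) is O(rotate_keys → ¬withhold_ledger), and O(rotate_keys) is already established, so O(¬withhold_ledger).
Premise 4, O(¬run_backup → withhold_ledger), contraposes to O(¬withhold_ledger → run_backup); with O(¬withhold_ledger) we get O(run_backup).
The contrapositive of premise 9 (O(convene_panel → ¬run_backup)) is O(run_backup → ¬convene_panel), and O(run_backup) is already established, so O(¬convene_panel).
Premise 7 is O(¬convene_panel → publish_protocol); since O(¬convene_panel), deontic closure gives O(publish_protocol).
Premises 1, 3, 5, 6, 8 do not contribute to this derivation.
Thus O(publish_protocol), which is F(¬publish_protocol): ¬publish_protocol is forbidden.

Forbidden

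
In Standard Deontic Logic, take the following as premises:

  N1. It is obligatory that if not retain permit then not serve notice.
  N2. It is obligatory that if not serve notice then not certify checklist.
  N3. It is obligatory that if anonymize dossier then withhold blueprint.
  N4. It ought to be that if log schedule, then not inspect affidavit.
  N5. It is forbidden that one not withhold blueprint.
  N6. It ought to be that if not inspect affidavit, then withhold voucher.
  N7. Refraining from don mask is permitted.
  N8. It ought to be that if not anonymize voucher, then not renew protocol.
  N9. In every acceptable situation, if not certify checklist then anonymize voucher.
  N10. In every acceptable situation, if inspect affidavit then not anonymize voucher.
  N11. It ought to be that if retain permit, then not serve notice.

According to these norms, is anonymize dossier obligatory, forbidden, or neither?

Neither

Premise 3 is O(anonymize_dossier → withhold_blueprint); even if O(withhold_blueprint) held, inferring O(anonymize_dossier) would be affirming the consequent — invalid.
No premise or chain of K-axiom applications forces O(anonymize_dossier), and none forces O(¬anonymize_dossier). So anonymize_dossier is neither obligatory nor forbidden under these norms.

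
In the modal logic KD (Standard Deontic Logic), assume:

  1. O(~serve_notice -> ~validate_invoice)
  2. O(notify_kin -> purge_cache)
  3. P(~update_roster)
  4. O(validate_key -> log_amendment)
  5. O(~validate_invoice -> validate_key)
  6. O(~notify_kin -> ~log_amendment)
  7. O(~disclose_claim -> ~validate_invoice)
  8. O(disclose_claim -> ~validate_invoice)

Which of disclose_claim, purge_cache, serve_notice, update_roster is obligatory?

purge_cache

Premises 7 and 8 are O(~disclose_claim -> ~validate_invoice) and O(disclose_claim -> ~validate_invoice); every ideal world satisfies ~disclose_claim or disclose_claim, so in either case ~validate_invoice holds — hence O(~validate_invoice).
With premise 5, O(~validate_invoice -> validate_key), the K-axiom yields O(validate_key).
With premise 4, O(validate_key -> log_amendment), the K-axiom yields O(log_amendment).
The contrapositive of premise 6 (O(~notify_kin -> ~log_amendment)) is O(log_amendment -> notify_kin), and O(log_amendment) is already established, so O(notify_kin).
With premise 2, O(notify_kin -> purge_cache), the K-axiom yields O(purge_cache).
So O(purge_cache) holds — purge_cache is obligatory. None of the other listed options is made obligatory by any chain of premises.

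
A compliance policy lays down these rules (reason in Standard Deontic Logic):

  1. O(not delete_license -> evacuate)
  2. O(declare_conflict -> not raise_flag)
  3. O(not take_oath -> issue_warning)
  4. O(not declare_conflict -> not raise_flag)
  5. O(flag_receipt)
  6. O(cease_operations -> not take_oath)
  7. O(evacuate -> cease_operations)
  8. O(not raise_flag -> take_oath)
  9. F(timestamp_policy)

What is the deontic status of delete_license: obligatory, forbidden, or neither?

Obligatory

Premises 4 and 2 cover both cases: O(not declare_conflict -> not raise_flag) and O(declare_conflict -> not raise_flag). Since not declare_conflict ∨ declare_conflict is a tautology, O(not raise_flag) follows.
From O(not raise_flag) and premise 8, O(not raise_flag -> take_oath), we obtain O(take_oath).
The contrapositive of premise 6 (O(cease_operations -> not take_oath)) is O(take_oath -> not cease_operations), and O(take_oath) is already established, so O(not cease_operations).
Premise 7 is O(evacuate -> cease_operations); contrapositively O(not cease_operations -> not evacuate). Since O(not cease_operations) holds, K gives O(not evacuate).
Premise 1, O(not delete_license -> evacuate), contraposes to O(not evacuate -> delete_license); with O(not evacuate) we get O(delete_license).
Premises 3, 5, 9 do not contribute to this derivation.
Hence delete_license is obligatory.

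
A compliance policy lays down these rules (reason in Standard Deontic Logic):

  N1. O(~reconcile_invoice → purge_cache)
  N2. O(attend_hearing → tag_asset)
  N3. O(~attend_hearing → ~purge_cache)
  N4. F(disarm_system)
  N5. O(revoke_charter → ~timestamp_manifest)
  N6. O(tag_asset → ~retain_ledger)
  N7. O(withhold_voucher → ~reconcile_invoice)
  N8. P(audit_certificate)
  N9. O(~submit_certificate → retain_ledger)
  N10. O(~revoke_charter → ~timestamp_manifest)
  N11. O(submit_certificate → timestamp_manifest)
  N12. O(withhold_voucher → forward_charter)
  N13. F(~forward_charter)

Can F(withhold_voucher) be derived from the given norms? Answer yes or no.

By case analysis on revoke_charter: premise 5 gives O(revoke_charter → ~timestamp_manifest) and premise 10 gives O(~revoke_charter → ~timestamp_manifest), so O(~timestamp_manifest) either way.
Premise 11, O(submit_certificate → timestamp_manifest), contraposes to O(~timestamp_manifest → ~submit_certificate); with O(~timestamp_manifest) we get O(~submit_certificate).
From O(~submit_certificate) and premise 9, O(~submit_certificate → retain_ledger), we obtain O(retain_ledger).
Premise 6 is O(tag_asset → ~retain_ledger); contrapositively O(retain_ledger → ~tag_asset). Since O(retain_ledger) holds, K gives O(~tag_asset).
The contrapositive of premise 2 (O(attend_hearing → tag_asset)) is O(~tag_asset → ~attend_hearing), and O(~tag_asset) is already established, so O(~attend_hearing).
From O(~attend_hearing) and premise 3, O(~attend_hearing → ~purge_cache), we obtain O(~purge_cache).
The contrapositive of premise 1 (O(~reconcile_invoice → purge_cache)) is O(~purge_cache → reconcile_invoice), and O(~purge_cache) is already established, so O(reconcile_invoice).
Premise 7 is O(withhold_voucher → ~reconcile_invoice); contrapositively O(reconcile_invoice → ~withhold_voucher). Since O(reconcile_invoice) holds, K gives O(~withhold_voucher).
Premises 4, 8, 12, 13 do not contribute to this derivation.
So O(~withhold_voucher) holds, i.e. F(withhold_voucher). The claim follows.

Yes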